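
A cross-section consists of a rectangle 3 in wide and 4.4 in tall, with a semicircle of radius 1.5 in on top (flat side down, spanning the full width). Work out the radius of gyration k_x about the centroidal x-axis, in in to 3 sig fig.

k_x ≈ 1.63 in

Break the section into simple shapes (no overlaps), measuring from the bottom-left corner of the bounding box.
Rectangular body: 3 × 4.4, A = 13.2 in², y = 2.2 in, Ī = 21.296 in⁴.
Semicircular cap: semicircle r = 1.5, A = 3.5343 in², y = 5.0366 in, Ī = 0.55564 in⁴.
Centroid: ȳ = ΣA·y / ΣA = 2.7991 in.
Transfer each piece to the centroidal x-axis using Ī + A·d² with d = y − 2.7991:
  rectangular body: d = -0.5991 in → contributes +26.034 in⁴
  semicircular cap: d = 2.2375 in → contributes +18.25 in⁴
Total I = 44.284 in⁴.
Radius of gyration: k = √(I/A) = √(44.284 / 16.734) = 1.6267 in.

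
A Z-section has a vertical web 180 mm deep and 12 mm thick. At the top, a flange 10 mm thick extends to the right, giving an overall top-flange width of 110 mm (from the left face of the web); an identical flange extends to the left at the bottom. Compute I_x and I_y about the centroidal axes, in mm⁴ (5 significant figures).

Treat the section as a set of non-overlapping primitives; coordinates are from the bounding-box lower-left.
Web: 12 × 180, A = 2 160 mm², y = 90 mm, Ī = 5 832 000 mm⁴.
Top flange (beyond web): 98 × 10, A = 980 mm², y = 175 mm, Ī = 8166.667 mm⁴.
Bottom flange (beyond web): 98 × 10, A = 980 mm², y = 5 mm, Ī = 8166.667 mm⁴.
Centroid: ȳ = ΣA·y / ΣA = 90 mm.
Transfer each piece to the centroidal x-axis using Ī + A·d² with d = y − 90:
  web: d = 0 mm → contributes +5 832 000 mm⁴
  top flange (beyond web): d = 85 mm → contributes +7 088 667 mm⁴
  bottom flange (beyond web): d = -85 mm → contributes +7 088 667 mm⁴
Total I = 20 009 333 mm⁴.
For the y-axis: x̄ = 104 mm.
Repeating about the centroidal y-axis gives I_y = 7 523 573 mm⁴.

I_x ≈ 2.0009 × 10⁷ mm⁴, I_y ≈ 7.5236 × 10⁶ mm⁴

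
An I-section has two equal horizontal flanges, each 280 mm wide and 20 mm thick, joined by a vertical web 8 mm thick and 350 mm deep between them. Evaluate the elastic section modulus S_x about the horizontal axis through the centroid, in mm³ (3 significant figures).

Split into non-overlapping primitives; take the origin at the lower-left of the bounding box.
Bottom flange: 280 × 20, A = 5 600 mm², y = 10 mm, Ī = 186 667 mm⁴.
Web: 8 × 350, A = 2 800 mm², y = 195 mm, Ī = 28 583 333 mm⁴.
Top flange: 280 × 20, A = 5 600 mm², y = 380 mm, Ī = 186 667 mm⁴.
By symmetry the centroid is at mid-height, ȳ = 195 mm.
Transfer each piece to the horizontal axis through the centroid using Ī + A·d² with d = y − 195:
  bottom flange: d = -185 mm → contributes +191 846 667 mm⁴
  web: d = 0 mm → contributes +28 583 333 mm⁴
  top flange: d = 185 mm → contributes +191 846 667 mm⁴
Total I = 412 276 667 mm⁴.
Extreme fibre distance c = 195 mm; S = I/c = 2 114 239 mm³.

S_x ≈ 2.11 × 10⁶ mm³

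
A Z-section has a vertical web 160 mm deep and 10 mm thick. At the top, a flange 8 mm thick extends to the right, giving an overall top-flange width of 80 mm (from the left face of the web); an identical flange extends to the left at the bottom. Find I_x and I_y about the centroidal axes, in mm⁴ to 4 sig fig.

I_x ≈ 9.888 × 10⁶ mm⁴, I_y ≈ 2.263 × 10⁶ mm⁴

Decompose the section into non-overlapping parts with the origin at the bottom-left of its bounding rectangle.
Web: 10 × 160, A = 1 600 mm², y = 80 mm, Ī = 3 413 333 mm⁴.
Top flange (beyond web): 70 × 8, A = 560 mm², y = 156 mm, Ī = 2986.67 mm⁴.
Bottom flange (beyond web): 70 × 8, A = 560 mm², y = 4 mm, Ī = 2986.67 mm⁴.
Centroid: ȳ = ΣA·y / ΣA = 80 mm.
Transfer each piece to the centroidal x-axis using Ī + A·d² with d = y − 80:
  web: d = 0 mm → contributes +3 413 333 mm⁴
  top flange (beyond web): d = 76 mm → contributes +3 237 547 mm⁴
  bottom flange (beyond web): d = -76 mm → contributes +3 237 547 mm⁴
Total I = 9 888 427 mm⁴.
For the y-axis: x̄ = 75 mm.
Repeating about the centroidal y-axis gives I_y = 2 262 667 mm⁴.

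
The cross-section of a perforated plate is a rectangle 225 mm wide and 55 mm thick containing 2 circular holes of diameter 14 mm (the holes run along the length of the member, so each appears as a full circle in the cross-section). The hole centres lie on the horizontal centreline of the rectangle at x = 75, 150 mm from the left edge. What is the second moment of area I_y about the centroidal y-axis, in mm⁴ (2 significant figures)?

I_y ≈ 5.2 × 10⁷ mm⁴

Split into non-overlapping primitives; take the origin at the lower-left of the bounding box.
Plate: 225 × 55, A = 12 375 mm², x = 112.5 mm, Ī = 52 207 031 mm⁴.
Hole 1 (subtracted): ⌀14, A = 153.9 mm², x = 75 mm, Ī = 1 886 mm⁴.
Hole 2 (subtracted): ⌀14, A = 153.9 mm², x = 150 mm, Ī = 1 886 mm⁴.
By symmetry the centroid is at mid-width, x̄ = 112.5 mm.
Transfer each piece to the centroidal y-axis using Ī + A·d² with d = x − 112.5:
  plate: d = 0 mm → contributes +52 207 031 mm⁴
  hole 1: d = -37.5 mm → contributes −218 361 mm⁴
  hole 2: d = 37.5 mm → contributes −218 361 mm⁴
Total I = 51 770 309 mm⁴.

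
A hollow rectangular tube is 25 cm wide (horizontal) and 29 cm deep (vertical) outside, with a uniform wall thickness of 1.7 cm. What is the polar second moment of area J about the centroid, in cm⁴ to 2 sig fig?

J ≈ 3.7 × 10⁴ cm⁴

Decompose the section into non-overlapping parts with the origin at the bottom-left of its bounding rectangle.
Outer rectangle: 25 × 29, A = 725 cm², y = 14.5 cm, Ī = 50 810 cm⁴.
Inner void (subtracted): 21.6 × 25.6, A = 553 cm², y = 14.5 cm, Ī = 30 199 cm⁴.
By symmetry the centroid is at mid-height, ȳ = 14.5 cm.
All pieces are centred on the centroidal x-axis, so I = ΣĪ (holes subtracted) = 20 611 cm⁴.
Repeating about the centroidal y-axis gives I_y = 16 261 cm⁴.
Polar second moment: J = I_x + I_y = 36 873 cm⁴.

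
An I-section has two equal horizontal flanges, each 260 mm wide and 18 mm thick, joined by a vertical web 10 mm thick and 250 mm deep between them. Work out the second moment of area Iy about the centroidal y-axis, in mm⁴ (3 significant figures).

Iy ≈ 5.27 × 10⁷ mm⁴

Decompose the section into non-overlapping parts with the origin at the bottom-left of its bounding rectangle.
Bottom flange: 260 × 18, A = 4 680 mm², x = 130 mm, Ī = 26 364 000 mm⁴.
Web: 10 × 250, A = 2 500 mm², x = 130 mm, Ī = 20 833 mm⁴.
Top flange: 260 × 18, A = 4 680 mm², x = 130 mm, Ī = 26 364 000 mm⁴.
By symmetry the centroid is at mid-width, x̄ = 130 mm.
All pieces are centred on the centroidal y-axis, so I = ΣĪ = 52 748 833 mm⁴.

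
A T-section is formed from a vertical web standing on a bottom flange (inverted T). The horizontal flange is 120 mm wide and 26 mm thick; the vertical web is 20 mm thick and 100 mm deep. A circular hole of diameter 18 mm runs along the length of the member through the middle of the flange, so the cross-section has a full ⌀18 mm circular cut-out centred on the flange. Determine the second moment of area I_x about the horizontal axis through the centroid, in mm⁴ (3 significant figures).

Treat the section as a set of non-overlapping primitives; coordinates are from the bounding-box lower-left.
Flange: 120 × 26, A = 3 120 mm², y = 13 mm, Ī = 175 760 mm⁴.
Web: 20 × 100, A = 2 000 mm², y = 76 mm, Ī = 1 666 667 mm⁴.
Hole (subtracted): ⌀18, A = 254.47 mm², y = 13 mm, Ī = 5 153 mm⁴.
Centroid: ȳ = ΣA·y / ΣA = 38.896 mm.
Transfer each piece to the horizontal axis through the centroid using Ī + A·d² with d = y − 38.896:
  flange: d = -25.896 mm → contributes +2 268 114 mm⁴
  web: d = 37.104 mm → contributes +4 420 013 mm⁴
  hole: d = -25.896 mm → contributes −175 807 mm⁴
Total I = 6 512 320 mm⁴.

I_x ≈ 6.51 × 10⁶ mm⁴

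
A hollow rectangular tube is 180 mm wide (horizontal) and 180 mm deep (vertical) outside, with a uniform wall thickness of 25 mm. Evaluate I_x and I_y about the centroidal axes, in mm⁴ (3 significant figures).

Decompose the section into non-overlapping parts with the origin at the bottom-left of its bounding rectangle.
Outer rectangle: 180 × 180, A = 32 400 mm², y = 90 mm, Ī = 87 480 000 mm⁴.
Inner void (subtracted): 130 × 130, A = 16 900 mm², y = 90 mm, Ī = 23 800 833 mm⁴.
By symmetry the centroid is at mid-height, ȳ = 90 mm.
All pieces are centred on the centroidal x-axis, so I = ΣĪ (holes subtracted) = 63 679 167 mm⁴.
Repeating about the centroidal y-axis gives I_y = 63 679 167 mm⁴.

I_x ≈ 6.37 × 10⁷ mm⁴, I_y ≈ 6.37 × 10⁷ mm⁴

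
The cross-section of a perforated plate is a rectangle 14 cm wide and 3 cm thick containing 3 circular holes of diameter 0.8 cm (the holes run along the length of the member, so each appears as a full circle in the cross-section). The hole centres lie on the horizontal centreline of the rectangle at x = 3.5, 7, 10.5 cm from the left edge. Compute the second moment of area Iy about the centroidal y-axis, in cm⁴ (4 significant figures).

Decompose the section into non-overlapping parts with the origin at the bottom-left of its bounding rectangle.
Plate: 14 × 3, A = 42 cm², x = 7 cm, Ī = 686 cm⁴.
Hole 1 (subtracted): ⌀0.8, A = 0.502655 cm², x = 3.5 cm, Ī = 0.0201062 cm⁴.
Hole 2 (subtracted): ⌀0.8, A = 0.502655 cm², x = 7 cm, Ī = 0.0201062 cm⁴.
Hole 3 (subtracted): ⌀0.8, A = 0.502655 cm², x = 10.5 cm, Ī = 0.0201062 cm⁴.
By symmetry the centroid is at mid-width, x̄ = 7 cm.
Transfer each piece to the centroidal y-axis using Ī + A·d² with d = x − 7:
  plate: d = 0 cm → contributes +686 cm⁴
  hole 1: d = -3.5 cm → contributes −6.17763 cm⁴
  hole 2: d = 0 cm → contributes −0.0201062 cm⁴
  hole 3: d = 3.5 cm → contributes −6.17763 cm⁴
Total I = 673.625 cm⁴.

Iy ≈ 673.6 cm⁴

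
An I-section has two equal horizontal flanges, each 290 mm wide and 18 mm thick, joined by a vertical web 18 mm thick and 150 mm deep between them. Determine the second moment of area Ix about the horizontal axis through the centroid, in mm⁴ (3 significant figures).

Break the section into simple shapes (no overlaps), measuring from the bottom-left corner of the bounding box.
Bottom flange: 290 × 18, A = 5 220 mm², y = 9 mm, Ī = 140 940 mm⁴.
Web: 18 × 150, A = 2 700 mm², y = 93 mm, Ī = 5 062 500 mm⁴.
Top flange: 290 × 18, A = 5 220 mm², y = 177 mm, Ī = 140 940 mm⁴.
By symmetry the centroid is at mid-height, ȳ = 93 mm.
Transfer each piece to the horizontal axis through the centroid using Ī + A·d² with d = y − 93:
  bottom flange: d = -84 mm → contributes +36 973 260 mm⁴
  web: d = 0 mm → contributes +5 062 500 mm⁴
  top flange: d = 84 mm → contributes +36 973 260 mm⁴
Total I = 79 009 020 mm⁴.

Ix ≈ 7.90 × 10⁷ mm⁴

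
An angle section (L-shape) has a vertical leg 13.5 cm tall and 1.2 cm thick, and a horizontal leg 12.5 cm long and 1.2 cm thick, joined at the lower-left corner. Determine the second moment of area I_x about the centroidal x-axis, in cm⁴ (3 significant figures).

I_x ≈ 527 cm⁴

Split into non-overlapping primitives; take the origin at the lower-left of the bounding box.
Vertical leg: 1.2 × 13.5, A = 16.2 cm², y = 6.75 cm, Ī = 246.04 cm⁴.
Horizontal leg (remainder): 11.3 × 1.2, A = 13.56 cm², y = 0.6 cm, Ī = 1.6272 cm⁴.
Centroid: ȳ = ΣA·y / ΣA = 3.9478 cm.
Transfer each piece to the centroidal x-axis using Ī + A·d² with d = y − 3.9478:
  vertical leg: d = 2.8022 cm → contributes +373.25 cm⁴
  horizontal leg (remainder): d = -3.3478 cm → contributes +153.6 cm⁴
Total I = 526.85 cm⁴.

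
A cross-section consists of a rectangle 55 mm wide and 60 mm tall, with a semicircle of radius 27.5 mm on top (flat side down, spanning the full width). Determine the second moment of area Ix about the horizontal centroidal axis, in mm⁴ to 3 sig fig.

Ix ≈ 2.57 × 10⁶ mm⁴

Split into non-overlapping primitives; take the origin at the lower-left of the bounding box.
Rectangular body: 55 × 60, A = 3 300 mm², y = 30 mm, Ī = 990 000 mm⁴.
Semicircular cap: semicircle r = 27.5, A = 1187.9 mm², y = 71.671 mm, Ī = 62 772 mm⁴.
Centroid: ȳ = ΣA·y / ΣA = 41.03 mm.
Transfer each piece to the horizontal centroidal axis using Ī + A·d² with d = y − 41.03:
  rectangular body: d = -11.03 mm → contributes +1 391 486 mm⁴
  semicircular cap: d = 30.641 mm → contributes +1 178 091 mm⁴
Total I = 2 569 577 mm⁴.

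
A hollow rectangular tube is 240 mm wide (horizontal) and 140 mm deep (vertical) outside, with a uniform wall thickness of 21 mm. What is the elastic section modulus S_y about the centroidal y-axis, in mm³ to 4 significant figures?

S_y ≈ 8.157 × 10⁵ mm³

Break the section into simple shapes (no overlaps), measuring from the bottom-left corner of the bounding box.
Outer rectangle: 240 × 140, A = 33 600 mm², x = 120 mm, Ī = 161 280 000 mm⁴.
Inner void (subtracted): 198 × 98, A = 19 404 mm², x = 120 mm, Ī = 63 392 868 mm⁴.
By symmetry the centroid is at mid-width, x̄ = 120 mm.
All pieces are centred on the centroidal y-axis, so I = ΣĪ (holes subtracted) = 97 887 132 mm⁴.
Extreme fibre distance c = 120 mm; S = I/c = 815 726 mm³.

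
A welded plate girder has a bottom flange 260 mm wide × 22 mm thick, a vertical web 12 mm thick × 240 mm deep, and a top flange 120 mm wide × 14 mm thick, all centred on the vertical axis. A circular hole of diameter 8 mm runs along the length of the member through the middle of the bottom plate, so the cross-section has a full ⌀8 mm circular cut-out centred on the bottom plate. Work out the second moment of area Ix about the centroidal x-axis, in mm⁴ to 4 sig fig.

Ix ≈ 1.111 × 10⁸ mm⁴

Decompose the section into non-overlapping parts with the origin at the bottom-left of its bounding rectangle.
Bottom plate: 260 × 22, A = 5 720 mm², y = 11 mm, Ī = 230 707 mm⁴.
Web plate: 12 × 240, A = 2 880 mm², y = 142 mm, Ī = 13 824 000 mm⁴.
Top plate: 120 × 14, A = 1 680 mm², y = 269 mm, Ī = 27 440 mm⁴.
Hole (subtracted): ⌀8, A = 50.2655 mm², y = 11 mm, Ī = 201.062 mm⁴.
Centroid: ȳ = ΣA·y / ΣA = 90.2513 mm.
Transfer each piece to the centroidal x-axis using Ī + A·d² with d = y − 90.2513:
  bottom plate: d = -79.2513 mm → contributes +36 156 724 mm⁴
  web plate: d = 51.7487 mm → contributes +21 536 425 mm⁴
  top plate: d = 178.749 mm → contributes +53 705 270 mm⁴
  hole: d = -79.2513 mm → contributes −315 907 mm⁴
Total I = 111 082 513 mm⁴.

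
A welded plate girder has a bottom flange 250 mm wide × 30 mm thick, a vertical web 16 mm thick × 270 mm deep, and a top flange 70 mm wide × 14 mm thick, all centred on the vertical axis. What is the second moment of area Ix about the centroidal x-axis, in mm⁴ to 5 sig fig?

Split into non-overlapping primitives; take the origin at the lower-left of the bounding box.
Bottom plate: 250 × 30, A = 7 500 mm², y = 15 mm, Ī = 562 500 mm⁴.
Web plate: 16 × 270, A = 4 320 mm², y = 165 mm, Ī = 26 244 000 mm⁴.
Top plate: 70 × 14, A = 980 mm², y = 307 mm, Ī = 16006.67 mm⁴.
Centroid: ȳ = ΣA·y / ΣA = 87.98125 mm.
Transfer each piece to the centroidal x-axis using Ī + A·d² with d = y − 87.98125:
  bottom plate: d = -72.98125 mm → contributes +40 509 471 mm⁴
  web plate: d = 77.01875 mm → contributes +51 869 756 mm⁴
  top plate: d = 219.0188 mm → contributes +47 025 835 mm⁴
Total I = 139 405 062 mm⁴.

Ix ≈ 1.3941 × 10⁸ mm⁴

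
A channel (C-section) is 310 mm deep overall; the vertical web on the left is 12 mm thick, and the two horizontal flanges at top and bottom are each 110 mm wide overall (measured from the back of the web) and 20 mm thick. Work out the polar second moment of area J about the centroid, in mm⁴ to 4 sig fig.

Treat the section as a set of non-overlapping primitives; coordinates are from the bounding-box lower-left.
Web: 12 × 310, A = 3 720 mm², y = 155 mm, Ī = 29 791 000 mm⁴.
Top flange (beyond web): 98 × 20, A = 1 960 mm², y = 300 mm, Ī = 65333.3 mm⁴.
Bottom flange (beyond web): 98 × 20, A = 1 960 mm², y = 10 mm, Ī = 65333.3 mm⁴.
By symmetry the centroid is at mid-height, ȳ = 155 mm.
Transfer each piece to the centroidal x-axis using Ī + A·d² with d = y − 155:
  web: d = 0 mm → contributes +29 791 000 mm⁴
  top flange (beyond web): d = 145 mm → contributes +41 274 333 mm⁴
  bottom flange (beyond web): d = -145 mm → contributes +41 274 333 mm⁴
Total I = 112 339 667 mm⁴.
For the y-axis: x̄ = 34.2199 mm.
Repeating about the centroidal y-axis gives I_y = 8 955 737 mm⁴.
Polar second moment: J = I_x + I_y = 121 295 404 mm⁴.

J ≈ 1.213 × 10⁸ mm⁴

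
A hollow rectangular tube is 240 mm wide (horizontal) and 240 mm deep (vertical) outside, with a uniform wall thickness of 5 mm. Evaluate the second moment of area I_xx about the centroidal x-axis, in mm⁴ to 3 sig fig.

I_xx ≈ 4.33 × 10⁷ mm⁴

Decompose the section into non-overlapping parts with the origin at the bottom-left of its bounding rectangle.
Outer rectangle: 240 × 240, A = 57 600 mm², y = 120 mm, Ī = 276 480 000 mm⁴.
Inner void (subtracted): 230 × 230, A = 52 900 mm², y = 120 mm, Ī = 233 200 833 mm⁴.
By symmetry the centroid is at mid-height, ȳ = 120 mm.
All pieces are centred on the centroidal x-axis, so I = ΣĪ (holes subtracted) = 43 279 167 mm⁴.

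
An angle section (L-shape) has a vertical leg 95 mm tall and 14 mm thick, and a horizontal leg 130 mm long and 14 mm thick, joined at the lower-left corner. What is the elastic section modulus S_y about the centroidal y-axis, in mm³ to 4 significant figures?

S_y ≈ 5.652 × 10⁴ mm³

Treat the section as a set of non-overlapping primitives; coordinates are from the bounding-box lower-left.
Vertical leg: 14 × 95, A = 1 330 mm², x = 7 mm, Ī = 21723.3 mm⁴.
Horizontal leg (remainder): 116 × 14, A = 1 624 mm², x = 72 mm, Ī = 1 821 045 mm⁴.
Centroid: x̄ = ΣA·x / ΣA = 42.7346 mm.
Transfer each piece to the centroidal y-axis using Ī + A·d² with d = x − 42.7346:
  vertical leg: d = -35.7346 mm → contributes +1 720 082 mm⁴
  horizontal leg (remainder): d = 29.2654 mm → contributes +3 211 943 mm⁴
Total I = 4 932 025 mm⁴.
Extreme fibre distance c = 87.2654 mm; S = I/c = 56517.5 mm³.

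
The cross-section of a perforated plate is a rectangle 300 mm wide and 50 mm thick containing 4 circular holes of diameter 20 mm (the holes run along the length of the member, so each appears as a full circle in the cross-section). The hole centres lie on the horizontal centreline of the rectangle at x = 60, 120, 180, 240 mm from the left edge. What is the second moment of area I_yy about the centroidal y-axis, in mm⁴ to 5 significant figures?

Decompose the section into non-overlapping parts with the origin at the bottom-left of its bounding rectangle.
Plate: 300 × 50, A = 15 000 mm², x = 150 mm, Ī = 112 500 000 mm⁴.
Hole 1 (subtracted): ⌀20, A = 314.1593 mm², x = 60 mm, Ī = 7853.982 mm⁴.
Hole 2 (subtracted): ⌀20, A = 314.1593 mm², x = 120 mm, Ī = 7853.982 mm⁴.
Hole 3 (subtracted): ⌀20, A = 314.1593 mm², x = 180 mm, Ī = 7853.982 mm⁴.
Hole 4 (subtracted): ⌀20, A = 314.1593 mm², x = 240 mm, Ī = 7853.982 mm⁴.
By symmetry the centroid is at mid-width, x̄ = 150 mm.
Transfer each piece to the centroidal y-axis using Ī + A·d² with d = x − 150:
  plate: d = 0 mm → contributes +112 500 000 mm⁴
  hole 1: d = -90 mm → contributes −2 552 544 mm⁴
  hole 2: d = -30 mm → contributes −290597.3 mm⁴
  hole 3: d = 30 mm → contributes −290597.3 mm⁴
  hole 4: d = 90 mm → contributes −2 552 544 mm⁴
Total I = 106 813 717 mm⁴.

I_yy ≈ 1.0681 × 10⁸ mm⁴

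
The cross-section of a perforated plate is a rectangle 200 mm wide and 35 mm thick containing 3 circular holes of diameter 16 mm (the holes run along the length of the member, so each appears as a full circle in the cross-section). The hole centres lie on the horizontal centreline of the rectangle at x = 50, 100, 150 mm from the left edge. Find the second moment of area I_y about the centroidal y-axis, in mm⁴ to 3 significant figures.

Decompose the section into non-overlapping parts with the origin at the bottom-left of its bounding rectangle.
Plate: 200 × 35, A = 7 000 mm², x = 100 mm, Ī = 23 333 333 mm⁴.
Hole 1 (subtracted): ⌀16, A = 201.06 mm², x = 50 mm, Ī = 3 217 mm⁴.
Hole 2 (subtracted): ⌀16, A = 201.06 mm², x = 100 mm, Ī = 3 217 mm⁴.
Hole 3 (subtracted): ⌀16, A = 201.06 mm², x = 150 mm, Ī = 3 217 mm⁴.
By symmetry the centroid is at mid-width, x̄ = 100 mm.
Transfer each piece to the centroidal y-axis using Ī + A·d² with d = x − 100:
  plate: d = 0 mm → contributes +23 333 333 mm⁴
  hole 1: d = -50 mm → contributes −505 872 mm⁴
  hole 2: d = 0 mm → contributes −3 217 mm⁴
  hole 3: d = 50 mm → contributes −505 872 mm⁴
Total I = 22 318 373 mm⁴.

I_y ≈ 2.23 × 10⁷ mm⁴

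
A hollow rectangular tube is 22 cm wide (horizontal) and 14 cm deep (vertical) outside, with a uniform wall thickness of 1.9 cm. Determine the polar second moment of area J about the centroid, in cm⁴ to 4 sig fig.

Break the section into simple shapes (no overlaps), measuring from the bottom-left corner of the bounding box.
Outer rectangle: 22 × 14, A = 308 cm², y = 7 cm, Ī = 5030.67 cm⁴.
Inner void (subtracted): 18.2 × 10.2, A = 185.64 cm², y = 7 cm, Ī = 1609.5 cm⁴.
By symmetry the centroid is at mid-height, ȳ = 7 cm.
All pieces are centred on the centroidal x-axis, so I = ΣĪ (holes subtracted) = 3421.17 cm⁴.
Repeating about the centroidal y-axis gives I_y = 7298.38 cm⁴.
Polar second moment: J = I_x + I_y = 10719.6 cm⁴.

J ≈ 1.072 × 10⁴ cm⁴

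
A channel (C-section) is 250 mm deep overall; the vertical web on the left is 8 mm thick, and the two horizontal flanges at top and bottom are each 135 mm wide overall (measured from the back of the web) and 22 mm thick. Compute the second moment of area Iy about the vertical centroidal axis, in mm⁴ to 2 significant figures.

Split into non-overlapping primitives; take the origin at the lower-left of the bounding box.
Web: 8 × 250, A = 2 000 mm², x = 4 mm, Ī = 10 667 mm⁴.
Top flange (beyond web): 127 × 22, A = 2 794 mm², x = 71.5 mm, Ī = 3 755 369 mm⁴.
Bottom flange (beyond web): 127 × 22, A = 2 794 mm², x = 71.5 mm, Ī = 3 755 369 mm⁴.
Centroid: x̄ = ΣA·x / ΣA = 53.71 mm.
Transfer each piece to the vertical centroidal axis using Ī + A·d² with d = x − 53.71:
  web: d = -49.71 mm → contributes +4 952 586 mm⁴
  top flange (beyond web): d = 17.79 mm → contributes +4 639 750 mm⁴
  bottom flange (beyond web): d = 17.79 mm → contributes +4 639 750 mm⁴
Total I = 14 232 086 mm⁴.

Iy ≈ 1.4 × 10⁷ mm⁴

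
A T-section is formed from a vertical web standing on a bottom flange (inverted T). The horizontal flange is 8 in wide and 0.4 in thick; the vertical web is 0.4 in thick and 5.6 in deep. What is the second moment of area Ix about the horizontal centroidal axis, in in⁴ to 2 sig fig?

Ix ≈ 18 in⁴

Split into non-overlapping primitives; take the origin at the lower-left of the bounding box.
Flange: 8 × 0.4, A = 3.2 in², y = 0.2 in, Ī = 0.04267 in⁴.
Web: 0.4 × 5.6, A = 2.24 in², y = 3.2 in, Ī = 5.854 in⁴.
Centroid: ȳ = ΣA·y / ΣA = 1.435 in.
Transfer each piece to the horizontal centroidal axis using Ī + A·d² with d = y − 1.435:
  flange: d = -1.235 in → contributes +4.926 in⁴
  web: d = 1.765 in → contributes +12.83 in⁴
Total I = 17.76 in⁴.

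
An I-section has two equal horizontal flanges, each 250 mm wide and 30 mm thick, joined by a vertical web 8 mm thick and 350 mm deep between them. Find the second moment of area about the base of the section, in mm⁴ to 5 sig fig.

I_base ≈ 1.3193 × 10⁹ mm⁴

Decompose the section into non-overlapping parts with the origin at the bottom-left of its bounding rectangle.
Bottom flange: 250 × 30, A = 7 500 mm², y = 15 mm, Ī = 562 500 mm⁴.
Web: 8 × 350, A = 2 800 mm², y = 205 mm, Ī = 28 583 333 mm⁴.
Top flange: 250 × 30, A = 7 500 mm², y = 395 mm, Ī = 562 500 mm⁴.
Transfer each piece to the base of the section using Ī + A·d² with d = y − 0:
  bottom flange: d = 15 mm → contributes +2 250 000 mm⁴
  web: d = 205 mm → contributes +146 253 333 mm⁴
  top flange: d = 395 mm → contributes +1 170 750 000 mm⁴
Total I = 1 319 253 333 mm⁴.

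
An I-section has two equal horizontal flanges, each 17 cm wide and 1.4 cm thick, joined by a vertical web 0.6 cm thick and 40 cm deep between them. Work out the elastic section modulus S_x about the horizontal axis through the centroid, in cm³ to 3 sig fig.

S_x ≈ 1100 cm³

Split into non-overlapping primitives; take the origin at the lower-left of the bounding box.
Bottom flange: 17 × 1.4, A = 23.8 cm², y = 0.7 cm, Ī = 3.8873 cm⁴.
Web: 0.6 × 40, A = 24 cm², y = 21.4 cm, Ī = 3 200 cm⁴.
Top flange: 17 × 1.4, A = 23.8 cm², y = 42.1 cm, Ī = 3.8873 cm⁴.
By symmetry the centroid is at mid-height, ȳ = 21.4 cm.
Transfer each piece to the horizontal axis through the centroid using Ī + A·d² with d = y − 21.4:
  bottom flange: d = -20.7 cm → contributes +10 202 cm⁴
  web: d = 0 cm → contributes +3 200 cm⁴
  top flange: d = 20.7 cm → contributes +10 202 cm⁴
Total I = 23 604 cm⁴.
Extreme fibre distance c = 21.4 cm; S = I/c = 1 103 cm³.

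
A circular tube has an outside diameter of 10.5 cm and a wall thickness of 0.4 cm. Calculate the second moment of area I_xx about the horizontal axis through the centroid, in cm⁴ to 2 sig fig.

Decompose the section into non-overlapping parts with the origin at the bottom-left of its bounding rectangle.
Outer circle: ⌀10.5, A = 86.59 cm², y = 5.25 cm, Ī = 596.7 cm⁴.
Bore (subtracted): ⌀9.7, A = 73.9 cm², y = 5.25 cm, Ī = 434.6 cm⁴.
By symmetry the centroid is at mid-height, ȳ = 5.25 cm.
All pieces are centred on the horizontal axis through the centroid, so I = ΣĪ (holes subtracted) = 162.1 cm⁴.

I_xx ≈ 160 cm⁴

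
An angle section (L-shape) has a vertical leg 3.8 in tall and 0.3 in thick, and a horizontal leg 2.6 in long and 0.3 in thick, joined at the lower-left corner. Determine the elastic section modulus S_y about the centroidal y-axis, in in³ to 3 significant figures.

Split into non-overlapping primitives; take the origin at the lower-left of the bounding box.
Vertical leg: 0.3 × 3.8, A = 1.14 in², x = 0.15 in, Ī = 0.00855 in⁴.
Horizontal leg (remainder): 2.3 × 0.3, A = 0.69 in², x = 1.45 in, Ī = 0.30418 in⁴.
Centroid: x̄ = ΣA·x / ΣA = 0.64016 in.
Transfer each piece to the centroidal y-axis using Ī + A·d² with d = x − 0.64016:
  vertical leg: d = -0.49016 in → contributes +0.28245 in⁴
  horizontal leg (remainder): d = 0.80984 in → contributes +0.7567 in⁴
Total I = 1.0391 in⁴.
Extreme fibre distance c = 1.9598 in; S = I/c = 0.53022 in³.

S_y ≈ 0.530 in³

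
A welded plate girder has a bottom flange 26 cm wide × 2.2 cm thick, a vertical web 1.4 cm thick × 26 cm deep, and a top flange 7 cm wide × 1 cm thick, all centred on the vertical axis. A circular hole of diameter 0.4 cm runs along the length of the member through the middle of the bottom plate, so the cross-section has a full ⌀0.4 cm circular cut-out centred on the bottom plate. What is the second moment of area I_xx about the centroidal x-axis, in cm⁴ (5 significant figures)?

Break the section into simple shapes (no overlaps), measuring from the bottom-left corner of the bounding box.
Bottom plate: 26 × 2.2, A = 57.2 cm², y = 1.1 cm, Ī = 23.07067 cm⁴.
Web plate: 1.4 × 26, A = 36.4 cm², y = 15.2 cm, Ī = 2050.533 cm⁴.
Top plate: 7 × 1, A = 7 cm², y = 28.7 cm, Ī = 0.5833333 cm⁴.
Hole (subtracted): ⌀0.4, A = 0.1256637 cm², y = 1.1 cm, Ī = 0.001256637 cm⁴.
Centroid: ȳ = ΣA·y / ΣA = 8.131049 cm.
Transfer each piece to the centroidal x-axis using Ī + A·d² with d = y − 8.131049:
  bottom plate: d = -7.031049 cm → contributes +2850.79 cm⁴
  web plate: d = 7.068951 cm → contributes +3869.444 cm⁴
  top plate: d = 20.56895 cm → contributes +2962.155 cm⁴
  hole: d = -7.031049 cm → contributes −6.213524 cm⁴
Total I = 9676.176 cm⁴.

I_xx ≈ 9676.2 cm⁴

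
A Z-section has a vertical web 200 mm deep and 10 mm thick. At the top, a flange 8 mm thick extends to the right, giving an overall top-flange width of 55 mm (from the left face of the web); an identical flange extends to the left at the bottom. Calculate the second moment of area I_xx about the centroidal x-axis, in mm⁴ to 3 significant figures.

Break the section into simple shapes (no overlaps), measuring from the bottom-left corner of the bounding box.
Web: 10 × 200, A = 2 000 mm², y = 100 mm, Ī = 6 666 667 mm⁴.
Top flange (beyond web): 45 × 8, A = 360 mm², y = 196 mm, Ī = 1 920 mm⁴.
Bottom flange (beyond web): 45 × 8, A = 360 mm², y = 4 mm, Ī = 1 920 mm⁴.
Centroid: ȳ = ΣA·y / ΣA = 100 mm.
Transfer each piece to the centroidal x-axis using Ī + A·d² with d = y − 100:
  web: d = 0 mm → contributes +6 666 667 mm⁴
  top flange (beyond web): d = 96 mm → contributes +3 319 680 mm⁴
  bottom flange (beyond web): d = -96 mm → contributes +3 319 680 mm⁴
Total I = 13 306 027 mm⁴.

I_xx ≈ 1.33 × 10⁷ mm⁴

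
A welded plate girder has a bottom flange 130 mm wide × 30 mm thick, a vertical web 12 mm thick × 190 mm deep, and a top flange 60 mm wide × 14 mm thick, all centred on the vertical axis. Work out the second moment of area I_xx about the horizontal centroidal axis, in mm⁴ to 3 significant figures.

Break the section into simple shapes (no overlaps), measuring from the bottom-left corner of the bounding box.
Bottom plate: 130 × 30, A = 3 900 mm², y = 15 mm, Ī = 292 500 mm⁴.
Web plate: 12 × 190, A = 2 280 mm², y = 125 mm, Ī = 6 859 000 mm⁴.
Top plate: 60 × 14, A = 840 mm², y = 227 mm, Ī = 13 720 mm⁴.
Centroid: ȳ = ΣA·y / ΣA = 76.094 mm.
Transfer each piece to the horizontal centroidal axis using Ī + A·d² with d = y − 76.094:
  bottom plate: d = -61.094 mm → contributes +14 849 168 mm⁴
  web plate: d = 48.906 mm → contributes +12 312 293 mm⁴
  top plate: d = 150.91 mm → contributes +19 142 717 mm⁴
Total I = 46 304 178 mm⁴.

I_xx ≈ 4.63 × 10⁷ mm⁴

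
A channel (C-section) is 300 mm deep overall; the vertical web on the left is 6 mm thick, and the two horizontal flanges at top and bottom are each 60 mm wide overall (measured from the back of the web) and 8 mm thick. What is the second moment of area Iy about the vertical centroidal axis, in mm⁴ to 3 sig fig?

Decompose the section into non-overlapping parts with the origin at the bottom-left of its bounding rectangle.
Web: 6 × 300, A = 1 800 mm², x = 3 mm, Ī = 5 400 mm⁴.
Top flange (beyond web): 54 × 8, A = 432 mm², x = 33 mm, Ī = 104 976 mm⁴.
Bottom flange (beyond web): 54 × 8, A = 432 mm², x = 33 mm, Ī = 104 976 mm⁴.
Centroid: x̄ = ΣA·x / ΣA = 12.73 mm.
Transfer each piece to the vertical centroidal axis using Ī + A·d² with d = x − 12.73:
  web: d = -9.7297 mm → contributes +175 802 mm⁴
  top flange (beyond web): d = 20.27 mm → contributes +282 478 mm⁴
  bottom flange (beyond web): d = 20.27 mm → contributes +282 478 mm⁴
Total I = 740 757 mm⁴.

Iy ≈ 7.41 × 10⁵ mm⁴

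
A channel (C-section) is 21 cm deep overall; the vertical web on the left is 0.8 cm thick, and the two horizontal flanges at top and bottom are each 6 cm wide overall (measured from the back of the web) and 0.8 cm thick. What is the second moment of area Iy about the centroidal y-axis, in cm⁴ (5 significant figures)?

Split into non-overlapping primitives; take the origin at the lower-left of the bounding box.
Web: 0.8 × 21, A = 16.8 cm², x = 0.4 cm, Ī = 0.896 cm⁴.
Top flange (beyond web): 5.2 × 0.8, A = 4.16 cm², x = 3.4 cm, Ī = 9.373867 cm⁴.
Bottom flange (beyond web): 5.2 × 0.8, A = 4.16 cm², x = 3.4 cm, Ī = 9.373867 cm⁴.
Centroid: x̄ = ΣA·x / ΣA = 1.393631 cm.
Transfer each piece to the centroidal y-axis using Ī + A·d² with d = x − 1.393631:
  web: d = -0.9936306 cm → contributes +17.48267 cm⁴
  top flange (beyond web): d = 2.006369 cm → contributes +26.12002 cm⁴
  bottom flange (beyond web): d = 2.006369 cm → contributes +26.12002 cm⁴
Total I = 69.72271 cm⁴.

Iy ≈ 69.723 cm⁴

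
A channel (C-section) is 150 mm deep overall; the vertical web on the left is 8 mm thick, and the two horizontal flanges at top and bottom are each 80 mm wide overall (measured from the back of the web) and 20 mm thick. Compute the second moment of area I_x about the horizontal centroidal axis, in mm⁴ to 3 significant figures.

I_x ≈ 1.45 × 10⁷ mm⁴

Decompose the section into non-overlapping parts with the origin at the bottom-left of its bounding rectangle.
Web: 8 × 150, A = 1 200 mm², y = 75 mm, Ī = 2 250 000 mm⁴.
Top flange (beyond web): 72 × 20, A = 1 440 mm², y = 140 mm, Ī = 48 000 mm⁴.
Bottom flange (beyond web): 72 × 20, A = 1 440 mm², y = 10 mm, Ī = 48 000 mm⁴.
By symmetry the centroid is at mid-height, ȳ = 75 mm.
Transfer each piece to the horizontal centroidal axis using Ī + A·d² with d = y − 75:
  web: d = 0 mm → contributes +2 250 000 mm⁴
  top flange (beyond web): d = 65 mm → contributes +6 132 000 mm⁴
  bottom flange (beyond web): d = -65 mm → contributes +6 132 000 mm⁴
Total I = 14 514 000 mm⁴.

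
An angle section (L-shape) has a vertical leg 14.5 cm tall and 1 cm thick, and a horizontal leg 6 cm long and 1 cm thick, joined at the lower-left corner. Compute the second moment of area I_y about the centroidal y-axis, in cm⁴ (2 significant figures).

Split into non-overlapping primitives; take the origin at the lower-left of the bounding box.
Vertical leg: 1 × 14.5, A = 14.5 cm², x = 0.5 cm, Ī = 1.208 cm⁴.
Horizontal leg (remainder): 5 × 1, A = 5 cm², x = 3.5 cm, Ī = 10.42 cm⁴.
Centroid: x̄ = ΣA·x / ΣA = 1.269 cm.
Transfer each piece to the centroidal y-axis using Ī + A·d² with d = x − 1.269:
  vertical leg: d = -0.7692 cm → contributes +9.788 cm⁴
  horizontal leg (remainder): d = 2.231 cm → contributes +35.3 cm⁴
Total I = 45.09 cm⁴.

I_y ≈ 45 cm⁴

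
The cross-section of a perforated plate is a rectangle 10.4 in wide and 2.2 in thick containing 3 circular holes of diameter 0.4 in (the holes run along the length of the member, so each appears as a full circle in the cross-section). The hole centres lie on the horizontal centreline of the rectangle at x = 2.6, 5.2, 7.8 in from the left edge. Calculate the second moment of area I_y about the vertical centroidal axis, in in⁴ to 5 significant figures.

I_y ≈ 204.52 in⁴

Decompose the section into non-overlapping parts with the origin at the bottom-left of its bounding rectangle.
Plate: 10.4 × 2.2, A = 22.88 in², x = 5.2 in, Ī = 206.2251 in⁴.
Hole 1 (subtracted): ⌀0.4, A = 0.1256637 in², x = 2.6 in, Ī = 0.001256637 in⁴.
Hole 2 (subtracted): ⌀0.4, A = 0.1256637 in², x = 5.2 in, Ī = 0.001256637 in⁴.
Hole 3 (subtracted): ⌀0.4, A = 0.1256637 in², x = 7.8 in, Ī = 0.001256637 in⁴.
By symmetry the centroid is at mid-width, x̄ = 5.2 in.
Transfer each piece to the vertical centroidal axis using Ī + A·d² with d = x − 5.2:
  plate: d = 0 in → contributes +206.2251 in⁴
  hole 1: d = -2.6 in → contributes −0.8507433 in⁴
  hole 2: d = 0 in → contributes −0.001256637 in⁴
  hole 3: d = 2.6 in → contributes −0.8507433 in⁴
Total I = 204.5223 in⁴.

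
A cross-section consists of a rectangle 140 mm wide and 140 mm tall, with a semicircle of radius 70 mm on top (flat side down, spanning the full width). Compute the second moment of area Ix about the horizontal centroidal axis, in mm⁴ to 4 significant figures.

Ix ≈ 8.959 × 10⁷ mm⁴

Treat the section as a set of non-overlapping primitives; coordinates are from the bounding-box lower-left.
Rectangular body: 140 × 140, A = 19 600 mm², y = 70 mm, Ī = 32 013 333 mm⁴.
Semicircular cap: semicircle r = 70, A = 7696.9 mm², y = 169.709 mm, Ī = 2 635 265 mm⁴.
Centroid: ȳ = ΣA·y / ΣA = 98.1149 mm.
Transfer each piece to the horizontal centroidal axis using Ī + A·d² with d = y − 98.1149:
  rectangular body: d = -28.1149 mm → contributes +47 506 112 mm⁴
  semicircular cap: d = 71.594 mm → contributes +42 087 301 mm⁴
Total I = 89 593 413 mm⁴.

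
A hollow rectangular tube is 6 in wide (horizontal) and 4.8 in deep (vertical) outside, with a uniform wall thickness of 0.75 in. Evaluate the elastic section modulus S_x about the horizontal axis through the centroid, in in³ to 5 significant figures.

Split into non-overlapping primitives; take the origin at the lower-left of the bounding box.
Outer rectangle: 6 × 4.8, A = 28.8 in², y = 2.4 in, Ī = 55.296 in⁴.
Inner void (subtracted): 4.5 × 3.3, A = 14.85 in², y = 2.4 in, Ī = 13.47638 in⁴.
By symmetry the centroid is at mid-height, ȳ = 2.4 in.
All pieces are centred on the horizontal axis through the centroid, so I = ΣĪ (holes subtracted) = 41.81963 in⁴.
Extreme fibre distance c = 2.4 in; S = I/c = 17.42484 in³.

S_x ≈ 17.425 in³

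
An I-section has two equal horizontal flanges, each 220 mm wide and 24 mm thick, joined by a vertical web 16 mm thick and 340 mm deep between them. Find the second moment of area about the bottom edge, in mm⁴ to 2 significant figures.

Break the section into simple shapes (no overlaps), measuring from the bottom-left corner of the bounding box.
Bottom flange: 220 × 24, A = 5 280 mm², y = 12 mm, Ī = 253 440 mm⁴.
Web: 16 × 340, A = 5 440 mm², y = 194 mm, Ī = 52 405 333 mm⁴.
Top flange: 220 × 24, A = 5 280 mm², y = 376 mm, Ī = 253 440 mm⁴.
Transfer each piece to a horizontal axis along the bottom face using Ī + A·d² with d = y − 0:
  bottom flange: d = 12 mm → contributes +1 013 760 mm⁴
  web: d = 194 mm → contributes +257 145 173 mm⁴
  top flange: d = 376 mm → contributes +746 718 720 mm⁴
Total I = 1 004 877 653 mm⁴.

I_base ≈ 1.0 × 10⁹ mm⁴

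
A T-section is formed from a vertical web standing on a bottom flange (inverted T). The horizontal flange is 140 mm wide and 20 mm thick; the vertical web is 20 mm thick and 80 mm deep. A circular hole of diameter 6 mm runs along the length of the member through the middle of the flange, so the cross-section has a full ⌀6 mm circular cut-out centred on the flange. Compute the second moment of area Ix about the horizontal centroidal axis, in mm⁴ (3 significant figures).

Treat the section as a set of non-overlapping primitives; coordinates are from the bounding-box lower-left.
Flange: 140 × 20, A = 2 800 mm², y = 10 mm, Ī = 93 333 mm⁴.
Web: 20 × 80, A = 1 600 mm², y = 60 mm, Ī = 853 333 mm⁴.
Hole (subtracted): ⌀6, A = 28.274 mm², y = 10 mm, Ī = 63.617 mm⁴.
Centroid: ȳ = ΣA·y / ΣA = 28.299 mm.
Transfer each piece to the horizontal centroidal axis using Ī + A·d² with d = y − 28.299:
  flange: d = -18.299 mm → contributes +1 030 965 mm⁴
  web: d = 31.701 mm → contributes +2 461 217 mm⁴
  hole: d = -18.299 mm → contributes −9531.8 mm⁴
Total I = 3 482 650 mm⁴.

Ix ≈ 3.48 × 10⁶ mm⁴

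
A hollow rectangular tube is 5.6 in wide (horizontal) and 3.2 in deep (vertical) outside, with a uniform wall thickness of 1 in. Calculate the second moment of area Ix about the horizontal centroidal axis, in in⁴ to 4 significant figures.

Split into non-overlapping primitives; take the origin at the lower-left of the bounding box.
Outer rectangle: 5.6 × 3.2, A = 17.92 in², y = 1.6 in, Ī = 15.2917 in⁴.
Inner void (subtracted): 3.6 × 1.2, A = 4.32 in², y = 1.6 in, Ī = 0.5184 in⁴.
By symmetry the centroid is at mid-height, ȳ = 1.6 in.
All pieces are centred on the horizontal centroidal axis, so I = ΣĪ (holes subtracted) = 14.7733 in⁴.

Ix ≈ 14.77 in⁴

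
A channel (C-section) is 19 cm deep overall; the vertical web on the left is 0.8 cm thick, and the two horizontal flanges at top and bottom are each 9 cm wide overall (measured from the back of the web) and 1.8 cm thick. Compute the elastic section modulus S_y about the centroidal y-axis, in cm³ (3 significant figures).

S_y ≈ 65.6 cm³

Split into non-overlapping primitives; take the origin at the lower-left of the bounding box.
Web: 0.8 × 19, A = 15.2 cm², x = 0.4 cm, Ī = 0.81067 cm⁴.
Top flange (beyond web): 8.2 × 1.8, A = 14.76 cm², x = 4.9 cm, Ī = 82.705 cm⁴.
Bottom flange (beyond web): 8.2 × 1.8, A = 14.76 cm², x = 4.9 cm, Ī = 82.705 cm⁴.
Centroid: x̄ = ΣA·x / ΣA = 3.3705 cm.
Transfer each piece to the centroidal y-axis using Ī + A·d² with d = x − 3.3705:
  web: d = -2.9705 cm → contributes +134.93 cm⁴
  top flange (beyond web): d = 1.5295 cm → contributes +117.24 cm⁴
  bottom flange (beyond web): d = 1.5295 cm → contributes +117.24 cm⁴
Total I = 369.4 cm⁴.
Extreme fibre distance c = 5.6295 cm; S = I/c = 65.619 cm³.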